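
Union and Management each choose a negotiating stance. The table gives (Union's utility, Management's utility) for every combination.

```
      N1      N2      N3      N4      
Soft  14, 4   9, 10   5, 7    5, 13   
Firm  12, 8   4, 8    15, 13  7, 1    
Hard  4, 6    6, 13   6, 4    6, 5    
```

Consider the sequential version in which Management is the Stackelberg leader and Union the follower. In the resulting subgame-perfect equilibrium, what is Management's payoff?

Union best-responds to each possible Management move:
- N1: Union compares 14, 12, 4 and picks Soft; Management would get 4.
- N2: Union compares 9, 4, 6 and picks Soft; Management would get 10.
- N3: Union compares 5, 15, 6 and picks Firm; Management would get 13.
- N4: Union compares 5, 7, 6 and picks Firm; Management would get 1.
Among 4, 10, 13, 1, the best is 13 at N3. Subgame-perfect outcome: (Firm, N3) with payoffs (15, 13).

13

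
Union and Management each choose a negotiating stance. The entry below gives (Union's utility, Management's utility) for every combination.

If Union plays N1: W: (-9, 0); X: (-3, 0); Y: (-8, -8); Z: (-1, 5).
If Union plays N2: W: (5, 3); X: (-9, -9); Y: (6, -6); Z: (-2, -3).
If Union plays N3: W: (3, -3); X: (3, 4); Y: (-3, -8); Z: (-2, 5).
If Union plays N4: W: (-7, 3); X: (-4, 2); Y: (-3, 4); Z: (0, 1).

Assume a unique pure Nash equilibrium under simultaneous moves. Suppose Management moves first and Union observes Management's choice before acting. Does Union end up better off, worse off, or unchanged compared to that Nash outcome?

worse off

Backward induction with Management moving first.
- W: BR = N2, leader payoff 3.
- X: BR = N3, leader payoff 4.
- Y: BR = N2, leader payoff -6.
- Z: BR = N4, leader payoff 1.
Maximizing over 3, 4, -6, 1, Management chooses X. Subgame-perfect outcome: (N3, X) with payoffs (3, 4).
For the simultaneous game, intersect best replies.
Union's best replies: W→N2; X→N3; Y→N2; Z→N4.
Management's best replies: N1→Z; N2→W; N3→Z; N4→Y.
Only (N2, W) has each player best-responding; Nash payoffs (5, 3).
Union earns 3 sequentially versus 5 at the Nash outcome: worse off.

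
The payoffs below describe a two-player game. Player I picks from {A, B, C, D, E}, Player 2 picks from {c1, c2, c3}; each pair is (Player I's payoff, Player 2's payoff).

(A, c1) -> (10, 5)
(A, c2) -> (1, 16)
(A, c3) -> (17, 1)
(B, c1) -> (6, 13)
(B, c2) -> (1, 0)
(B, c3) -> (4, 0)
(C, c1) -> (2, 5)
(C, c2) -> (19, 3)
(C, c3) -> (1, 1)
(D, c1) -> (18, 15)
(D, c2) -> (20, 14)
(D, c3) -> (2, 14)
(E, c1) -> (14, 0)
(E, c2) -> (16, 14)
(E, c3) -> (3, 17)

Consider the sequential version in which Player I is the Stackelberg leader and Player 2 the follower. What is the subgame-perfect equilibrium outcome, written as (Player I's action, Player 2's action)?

(D, c1)

Work backward from Player 2's decision.
- A: BR = c2, leader payoff 1.
- B: BR = c1, leader payoff 6.
- C: BR = c1, leader payoff 2.
- D: BR = c1, leader payoff 18.
- E: BR = c3, leader payoff 3.
Player I's induced payoffs are 1, 6, 2, 18, 3, so Player I commits to D. Subgame-perfect outcome: (D, c1) with payoffs (18, 15).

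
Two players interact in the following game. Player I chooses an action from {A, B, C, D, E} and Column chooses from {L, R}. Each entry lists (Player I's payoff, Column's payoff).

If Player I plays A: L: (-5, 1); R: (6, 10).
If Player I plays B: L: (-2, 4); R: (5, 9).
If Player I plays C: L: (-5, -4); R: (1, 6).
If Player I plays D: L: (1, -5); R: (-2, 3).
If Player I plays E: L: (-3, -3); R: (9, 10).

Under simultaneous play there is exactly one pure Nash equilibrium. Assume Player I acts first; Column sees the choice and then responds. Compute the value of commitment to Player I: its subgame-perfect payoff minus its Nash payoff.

0

Column best-responds to each possible Player I move:
- A: Column compares 1, 10 and picks R; Player I would get 6.
- B: Column compares 4, 9 and picks R; Player I would get 5.
- C: Column compares -4, 6 and picks R; Player I would get 1.
- D: Column compares -5, 3 and picks R; Player I would get -2.
- E: Column compares -3, 10 and picks R; Player I would get 9.
Among 6, 5, 1, -2, 9, the best is 9 at E. Subgame-perfect outcome: (E, R) with payoffs (9, 10).
For the simultaneous game, intersect best replies.
Player I's best replies: L→D; R→E.
Column's best replies: A→R; B→R; C→R; D→R; E→R.
The unique mutual best reply is (E, R), giving (9, 10).
Player I's commitment gain: 9 − 9 = 0.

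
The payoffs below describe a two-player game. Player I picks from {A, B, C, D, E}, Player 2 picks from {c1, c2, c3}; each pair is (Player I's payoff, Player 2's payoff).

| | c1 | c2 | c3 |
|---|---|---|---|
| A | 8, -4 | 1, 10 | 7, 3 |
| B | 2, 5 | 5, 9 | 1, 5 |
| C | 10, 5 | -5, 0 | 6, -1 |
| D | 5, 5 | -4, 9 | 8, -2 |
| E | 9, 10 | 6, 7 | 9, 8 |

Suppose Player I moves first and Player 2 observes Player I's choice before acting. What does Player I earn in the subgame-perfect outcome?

Backward induction with Player I moving first.
- A: Player 2 compares -4, 10, 3 and picks c2; Player I would get 1.
- B: Player 2 compares 5, 9, 5 and picks c2; Player I would get 5.
- C: Player 2 compares 5, 0, -1 and picks c1; Player I would get 10.
- D: Player 2 compares 5, 9, -2 and picks c2; Player I would get -4.
- E: Player 2 compares 10, 7, 8 and picks c1; Player I would get 9.
Maximizing over 1, 5, 10, -4, 9, Player I chooses C. Subgame-perfect outcome: (C, c1) with payoffs (10, 5).

10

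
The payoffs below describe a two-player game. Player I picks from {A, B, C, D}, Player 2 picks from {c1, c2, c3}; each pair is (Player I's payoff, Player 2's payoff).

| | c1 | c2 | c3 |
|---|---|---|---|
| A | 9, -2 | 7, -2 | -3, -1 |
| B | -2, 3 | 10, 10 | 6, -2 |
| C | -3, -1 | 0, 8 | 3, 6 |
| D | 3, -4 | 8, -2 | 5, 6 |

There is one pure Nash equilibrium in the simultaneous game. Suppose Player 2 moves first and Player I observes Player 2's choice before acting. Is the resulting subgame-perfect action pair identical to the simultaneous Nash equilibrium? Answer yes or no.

yes

Backward induction with Player 2 moving first.
- c1: BR = A, leader payoff -2.
- c2: BR = B, leader payoff 10.
- c3: BR = B, leader payoff -2.
Player 2's induced payoffs are -2, 10, -2, so Player 2 commits to c2. Subgame-perfect outcome: (B, c2) with payoffs (10, 10).
Under simultaneous play:
Player I's best replies: c1→A; c2→B; c3→B.
Player 2's best replies: A→c3; B→c2; C→c2; D→c3.
The unique mutual best reply is (B, c2), giving (10, 10).
Sequential outcome (B, c2) coincides with the Nash profile (B, c2).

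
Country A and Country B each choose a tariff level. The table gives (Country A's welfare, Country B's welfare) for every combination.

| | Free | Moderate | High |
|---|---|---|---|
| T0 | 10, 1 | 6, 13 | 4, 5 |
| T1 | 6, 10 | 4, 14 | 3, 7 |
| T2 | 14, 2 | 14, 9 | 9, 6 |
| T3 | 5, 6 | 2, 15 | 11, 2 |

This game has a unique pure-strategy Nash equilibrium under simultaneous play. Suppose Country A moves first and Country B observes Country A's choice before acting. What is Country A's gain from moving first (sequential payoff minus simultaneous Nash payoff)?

0

Backward induction with Country A moving first.
- T0: BR = Moderate, leader payoff 6.
- T1: BR = Moderate, leader payoff 4.
- T2: BR = Moderate, leader payoff 14.
- T3: BR = Moderate, leader payoff 2.
Among 6, 4, 14, 2, the best is 14 at T2. Subgame-perfect outcome: (T2, Moderate) with payoffs (14, 9).
Under simultaneous play:
Country A's best replies: Free→T2; Moderate→T2; High→T3.
Country B's best replies: T0→Moderate; T1→Moderate; T2→Moderate; T3→Moderate.
The unique mutual best reply is (T2, Moderate), giving (14, 9).
Country A's commitment gain: 14 − 14 = 0.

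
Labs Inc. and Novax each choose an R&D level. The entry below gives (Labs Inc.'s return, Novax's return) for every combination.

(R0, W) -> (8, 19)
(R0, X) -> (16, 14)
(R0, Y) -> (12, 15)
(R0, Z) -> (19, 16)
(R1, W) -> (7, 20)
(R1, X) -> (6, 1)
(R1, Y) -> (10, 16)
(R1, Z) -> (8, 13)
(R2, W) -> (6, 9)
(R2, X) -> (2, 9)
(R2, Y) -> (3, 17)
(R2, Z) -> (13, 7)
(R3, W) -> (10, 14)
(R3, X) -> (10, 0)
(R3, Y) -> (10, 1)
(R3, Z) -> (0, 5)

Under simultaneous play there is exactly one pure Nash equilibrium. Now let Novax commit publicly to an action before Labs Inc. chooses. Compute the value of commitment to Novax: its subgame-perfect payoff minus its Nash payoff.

Work backward from Labs Inc.'s decision.
- W → Labs Inc. plays R3 (best of 8, 7, 6, 10); Novax gets 14.
- X → Labs Inc. plays R0 (best of 16, 6, 2, 10); Novax gets 14.
- Y → Labs Inc. plays R0 (best of 12, 10, 3, 10); Novax gets 15.
- Z → Labs Inc. plays R0 (best of 19, 8, 13, 0); Novax gets 16.
Maximizing over 14, 14, 15, 16, Novax chooses Z. Subgame-perfect outcome: (R0, Z) with payoffs (19, 16).
Now find the simultaneous Nash equilibrium.
Labs Inc.'s best replies: W→R3; X→R0; Y→R0; Z→R0.
Novax's best replies: R0→W; R1→W; R2→Y; R3→W.
Only (R3, W) has each player best-responding; Nash payoffs (10, 14).
Novax's commitment gain: 16 − 14 = 2.

2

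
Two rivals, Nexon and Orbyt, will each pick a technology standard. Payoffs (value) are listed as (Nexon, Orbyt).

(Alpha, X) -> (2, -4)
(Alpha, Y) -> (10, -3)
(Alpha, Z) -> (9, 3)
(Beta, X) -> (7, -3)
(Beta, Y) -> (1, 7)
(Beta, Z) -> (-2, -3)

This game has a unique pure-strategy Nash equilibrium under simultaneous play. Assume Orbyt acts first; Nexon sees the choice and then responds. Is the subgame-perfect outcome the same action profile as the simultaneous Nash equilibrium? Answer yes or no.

yes

Solve by backward induction (Orbyt leads).
- X: Nexon compares 2, 7 and picks Beta; Orbyt would get -3.
- Y: Nexon compares 10, 1 and picks Alpha; Orbyt would get -3.
- Z: Nexon compares 9, -2 and picks Alpha; Orbyt would get 3.
Among -3, -3, 3, the best is 3 at Z. Subgame-perfect outcome: (Alpha, Z) with payoffs (9, 3).
For the simultaneous game, intersect best replies.
Nexon's best replies: X→Beta; Y→Alpha; Z→Alpha.
Orbyt's best replies: Alpha→Z; Beta→Y.
Only (Alpha, Z) has each player best-responding; Nash payoffs (9, 3).
Sequential outcome (Alpha, Z) coincides with the Nash profile (Alpha, Z).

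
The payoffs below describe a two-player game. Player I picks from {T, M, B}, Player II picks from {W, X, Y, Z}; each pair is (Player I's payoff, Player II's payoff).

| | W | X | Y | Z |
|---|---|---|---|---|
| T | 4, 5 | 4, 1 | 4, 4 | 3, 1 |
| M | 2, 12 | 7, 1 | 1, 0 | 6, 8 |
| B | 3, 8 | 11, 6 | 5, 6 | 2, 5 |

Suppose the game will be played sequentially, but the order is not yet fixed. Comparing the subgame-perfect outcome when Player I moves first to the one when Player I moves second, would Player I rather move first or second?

If Player I leads: Player II's best replies are T→W, M→W, B→W; Player I's induced payoffs 4, 2, 3; outcome (T, W), payoffs (4, 5).
If Player II leads: Player I's best replies are W→T, X→B, Y→B, Z→M; Player II's induced payoffs 5, 6, 6, 8; outcome (M, Z), payoffs (6, 8).
Player I gets 4 moving first and 6 moving second, so Player I prefers to move second.

second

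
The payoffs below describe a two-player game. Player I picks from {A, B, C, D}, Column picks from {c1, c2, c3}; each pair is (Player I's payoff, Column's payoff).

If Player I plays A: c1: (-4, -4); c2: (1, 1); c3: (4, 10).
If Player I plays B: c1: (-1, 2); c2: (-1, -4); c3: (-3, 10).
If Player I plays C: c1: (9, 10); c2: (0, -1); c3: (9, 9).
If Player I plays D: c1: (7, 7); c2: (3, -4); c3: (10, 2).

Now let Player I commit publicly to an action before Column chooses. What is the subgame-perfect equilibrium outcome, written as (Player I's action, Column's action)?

Work backward from Column's decision.
- A: BR = c3, leader payoff 4.
- B: BR = c3, leader payoff -3.
- C: BR = c1, leader payoff 9.
- D: BR = c1, leader payoff 7.
Maximizing over 4, -3, 9, 7, Player I chooses C. Subgame-perfect outcome: (C, c1) with payoffs (9, 10).

(C, c1)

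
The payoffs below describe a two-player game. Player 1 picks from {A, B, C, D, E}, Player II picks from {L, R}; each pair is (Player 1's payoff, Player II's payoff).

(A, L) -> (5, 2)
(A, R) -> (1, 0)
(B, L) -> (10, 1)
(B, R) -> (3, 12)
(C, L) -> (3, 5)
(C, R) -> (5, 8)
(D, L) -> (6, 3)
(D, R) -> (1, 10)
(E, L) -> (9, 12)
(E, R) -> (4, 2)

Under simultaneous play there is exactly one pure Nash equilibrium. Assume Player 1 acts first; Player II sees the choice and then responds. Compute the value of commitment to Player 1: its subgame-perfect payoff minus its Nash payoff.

4

Solve by backward induction (Player 1 leads).
- A: BR = L, leader payoff 5.
- B: BR = R, leader payoff 3.
- C: BR = R, leader payoff 5.
- D: BR = R, leader payoff 1.
- E: BR = L, leader payoff 9.
Maximizing over 5, 3, 5, 1, 9, Player 1 chooses E. Subgame-perfect outcome: (E, L) with payoffs (9, 12).
For the simultaneous game, intersect best replies.
Player 1's best replies: L→B; R→C.
Player II's best replies: A→L; B→R; C→R; D→R; E→L.
The unique mutual best reply is (C, R), giving (5, 8).
Player 1's commitment gain: 9 − 5 = 4.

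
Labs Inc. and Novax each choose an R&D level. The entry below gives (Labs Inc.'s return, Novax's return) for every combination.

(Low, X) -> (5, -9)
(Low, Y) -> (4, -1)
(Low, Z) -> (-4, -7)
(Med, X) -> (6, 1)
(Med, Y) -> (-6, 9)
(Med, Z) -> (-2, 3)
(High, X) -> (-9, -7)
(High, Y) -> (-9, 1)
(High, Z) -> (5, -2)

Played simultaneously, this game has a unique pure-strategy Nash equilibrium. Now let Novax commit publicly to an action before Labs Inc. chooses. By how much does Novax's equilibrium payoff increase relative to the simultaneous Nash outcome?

Labs Inc. best-responds to each possible Novax move:
- X → Labs Inc. plays Med (best of 5, 6, -9); Novax gets 1.
- Y → Labs Inc. plays Low (best of 4, -6, -9); Novax gets -1.
- Z → Labs Inc. plays High (best of -4, -2, 5); Novax gets -2.
Maximizing over 1, -1, -2, Novax chooses X. Subgame-perfect outcome: (Med, X) with payoffs (6, 1).
For the simultaneous game, intersect best replies.
Labs Inc.'s best replies: X→Med; Y→Low; Z→High.
Novax's best replies: Low→Y; Med→Y; High→Y.
Only (Low, Y) has each player best-responding; Nash payoffs (4, -1).
Novax's commitment gain: 1 − -1 = 2.

2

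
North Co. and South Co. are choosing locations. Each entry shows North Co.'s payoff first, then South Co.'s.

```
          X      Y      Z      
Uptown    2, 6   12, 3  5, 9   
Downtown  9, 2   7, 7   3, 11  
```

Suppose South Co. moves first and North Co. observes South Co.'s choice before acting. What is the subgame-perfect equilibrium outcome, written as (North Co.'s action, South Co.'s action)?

(Uptown, Z)

Backward induction with South Co. moving first.
- X → North Co. plays Downtown (best of 2, 9); South Co. gets 2.
- Y → North Co. plays Uptown (best of 12, 7); South Co. gets 3.
- Z → North Co. plays Uptown (best of 5, 3); South Co. gets 9.
South Co.'s induced payoffs are 2, 3, 9, so South Co. commits to Z. Subgame-perfect outcome: (Uptown, Z) with payoffs (5, 9).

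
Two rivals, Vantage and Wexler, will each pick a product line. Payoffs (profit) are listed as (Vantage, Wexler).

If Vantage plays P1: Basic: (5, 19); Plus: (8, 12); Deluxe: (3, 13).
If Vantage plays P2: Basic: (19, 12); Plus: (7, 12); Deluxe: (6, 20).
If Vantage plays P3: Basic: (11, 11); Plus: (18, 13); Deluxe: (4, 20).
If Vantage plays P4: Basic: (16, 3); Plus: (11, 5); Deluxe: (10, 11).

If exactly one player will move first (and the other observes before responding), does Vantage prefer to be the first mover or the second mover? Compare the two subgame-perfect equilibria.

If Vantage leads: Wexler's best replies are P1→Basic, P2→Deluxe, P3→Deluxe, P4→Deluxe; Vantage's induced payoffs 5, 6, 4, 10; outcome (P4, Deluxe), payoffs (10, 11).
If Wexler leads: Vantage's best replies are Basic→P2, Plus→P3, Deluxe→P4; Wexler's induced payoffs 12, 13, 11; outcome (P3, Plus), payoffs (18, 13).
Vantage gets 10 moving first and 18 moving second, so Vantage prefers to move second.

second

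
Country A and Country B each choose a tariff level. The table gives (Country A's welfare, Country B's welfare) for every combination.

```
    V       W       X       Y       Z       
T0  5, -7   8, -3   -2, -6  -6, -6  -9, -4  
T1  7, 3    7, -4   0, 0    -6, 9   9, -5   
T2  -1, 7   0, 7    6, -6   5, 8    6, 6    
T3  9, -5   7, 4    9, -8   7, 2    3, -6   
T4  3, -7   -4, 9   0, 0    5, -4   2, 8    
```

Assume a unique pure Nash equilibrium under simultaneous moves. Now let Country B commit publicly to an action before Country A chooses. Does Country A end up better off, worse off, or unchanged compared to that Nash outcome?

worse off

Work backward from Country A's decision.
- V: BR = T3, leader payoff -5.
- W: BR = T0, leader payoff -3.
- X: BR = T3, leader payoff -8.
- Y: BR = T3, leader payoff 2.
- Z: BR = T1, leader payoff -5.
Among -5, -3, -8, 2, -5, the best is 2 at Y. Subgame-perfect outcome: (T3, Y) with payoffs (7, 2).
Under simultaneous play:
Country A's best replies: V→T3; W→T0; X→T3; Y→T3; Z→T1.
Country B's best replies: T0→W; T1→Y; T2→Y; T3→W; T4→W.
The unique mutual best reply is (T0, W), giving (8, -3).
Country A earns 7 sequentially versus 8 at the Nash outcome: worse off.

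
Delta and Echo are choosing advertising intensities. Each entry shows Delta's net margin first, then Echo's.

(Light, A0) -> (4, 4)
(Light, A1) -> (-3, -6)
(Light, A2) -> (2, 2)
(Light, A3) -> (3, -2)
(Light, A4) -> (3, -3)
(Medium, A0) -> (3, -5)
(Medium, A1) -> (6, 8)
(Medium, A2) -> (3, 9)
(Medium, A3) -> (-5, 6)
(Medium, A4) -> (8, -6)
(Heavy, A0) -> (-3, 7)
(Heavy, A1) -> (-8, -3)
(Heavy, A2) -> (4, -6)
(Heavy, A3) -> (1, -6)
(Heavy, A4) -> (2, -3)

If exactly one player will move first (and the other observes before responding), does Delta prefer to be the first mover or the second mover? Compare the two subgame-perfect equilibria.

second

If Delta leads: Echo's best replies are Light→A0, Medium→A2, Heavy→A0; Delta's induced payoffs 4, 3, -3; outcome (Light, A0), payoffs (4, 4).
If Echo leads: Delta's best replies are A0→Light, A1→Medium, A2→Heavy, A3→Light, A4→Medium; Echo's induced payoffs 4, 8, -6, -2, -6; outcome (Medium, A1), payoffs (6, 8).
Delta gets 4 moving first and 6 moving second, so Delta prefers to move second.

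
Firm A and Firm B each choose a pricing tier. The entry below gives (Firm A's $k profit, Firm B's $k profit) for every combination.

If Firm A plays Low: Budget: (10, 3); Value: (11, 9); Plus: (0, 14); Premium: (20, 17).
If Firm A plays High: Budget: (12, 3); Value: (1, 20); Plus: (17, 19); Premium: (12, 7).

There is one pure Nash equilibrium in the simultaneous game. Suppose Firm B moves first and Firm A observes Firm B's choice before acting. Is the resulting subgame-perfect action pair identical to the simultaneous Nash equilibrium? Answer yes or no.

Work backward from Firm A's decision.
- Budget → Firm A plays High (best of 10, 12); Firm B gets 3.
- Value → Firm A plays Low (best of 11, 1); Firm B gets 9.
- Plus → Firm A plays High (best of 0, 17); Firm B gets 19.
- Premium → Firm A plays Low (best of 20, 12); Firm B gets 17.
Maximizing over 3, 9, 19, 17, Firm B chooses Plus. Subgame-perfect outcome: (High, Plus) with payoffs (17, 19).
Under simultaneous play:
Firm A's best replies: Budget→High; Value→Low; Plus→High; Premium→Low.
Firm B's best replies: Low→Premium; High→Value.
The unique mutual best reply is (Low, Premium), giving (20, 17).
Sequential outcome (High, Plus) differs from the Nash profile (Low, Premium).

no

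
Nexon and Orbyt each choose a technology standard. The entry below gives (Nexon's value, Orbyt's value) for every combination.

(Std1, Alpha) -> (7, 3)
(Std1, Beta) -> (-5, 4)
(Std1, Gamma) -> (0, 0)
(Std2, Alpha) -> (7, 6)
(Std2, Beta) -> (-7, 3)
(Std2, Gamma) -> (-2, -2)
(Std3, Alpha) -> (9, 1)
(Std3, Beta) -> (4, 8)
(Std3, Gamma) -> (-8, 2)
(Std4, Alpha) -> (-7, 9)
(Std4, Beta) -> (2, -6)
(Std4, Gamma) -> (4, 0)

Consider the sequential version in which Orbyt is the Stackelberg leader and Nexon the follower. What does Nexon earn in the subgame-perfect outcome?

4

Backward induction with Orbyt moving first.
- Alpha: BR = Std3, leader payoff 1.
- Beta: BR = Std3, leader payoff 8.
- Gamma: BR = Std4, leader payoff 0.
Orbyt's induced payoffs are 1, 8, 0, so Orbyt commits to Beta. Subgame-perfect outcome: (Std3, Beta) with payoffs (4, 8).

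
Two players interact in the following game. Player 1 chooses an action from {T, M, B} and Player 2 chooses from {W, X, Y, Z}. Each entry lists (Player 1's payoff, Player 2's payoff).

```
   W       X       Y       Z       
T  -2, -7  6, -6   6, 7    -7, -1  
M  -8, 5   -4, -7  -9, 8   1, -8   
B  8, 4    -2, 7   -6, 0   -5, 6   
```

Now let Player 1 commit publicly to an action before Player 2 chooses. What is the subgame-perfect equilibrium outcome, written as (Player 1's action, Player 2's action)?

(T, Y)

Player 2 best-responds to each possible Player 1 move:
- T → Player 2 plays Y (best of -7, -6, 7, -1); Player 1 gets 6.
- M → Player 2 plays Y (best of 5, -7, 8, -8); Player 1 gets -9.
- B → Player 2 plays X (best of 4, 7, 0, 6); Player 1 gets -2.
Player 1's induced payoffs are 6, -9, -2, so Player 1 commits to T. Subgame-perfect outcome: (T, Y) with payoffs (6, 7).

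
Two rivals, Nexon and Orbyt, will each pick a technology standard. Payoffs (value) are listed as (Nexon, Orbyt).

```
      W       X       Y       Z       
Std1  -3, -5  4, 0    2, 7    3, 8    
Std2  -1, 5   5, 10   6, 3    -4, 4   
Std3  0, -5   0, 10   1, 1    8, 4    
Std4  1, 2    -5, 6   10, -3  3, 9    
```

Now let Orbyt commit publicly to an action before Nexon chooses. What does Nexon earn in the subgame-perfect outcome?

5

Backward induction with Orbyt moving first.
- W: BR = Std4, leader payoff 2.
- X: BR = Std2, leader payoff 10.
- Y: BR = Std4, leader payoff -3.
- Z: BR = Std3, leader payoff 4.
Maximizing over 2, 10, -3, 4, Orbyt chooses X. Subgame-perfect outcome: (Std2, X) with payoffs (5, 10).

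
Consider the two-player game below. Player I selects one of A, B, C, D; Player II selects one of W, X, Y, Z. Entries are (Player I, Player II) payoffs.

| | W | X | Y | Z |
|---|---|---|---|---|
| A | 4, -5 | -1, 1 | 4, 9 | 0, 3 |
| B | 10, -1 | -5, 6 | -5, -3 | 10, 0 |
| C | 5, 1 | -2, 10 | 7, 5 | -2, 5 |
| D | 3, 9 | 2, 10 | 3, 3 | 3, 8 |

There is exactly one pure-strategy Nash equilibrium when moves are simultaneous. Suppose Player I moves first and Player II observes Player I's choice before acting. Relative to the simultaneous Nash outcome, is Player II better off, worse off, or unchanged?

Solve by backward induction (Player I leads).
- A: BR = Y, leader payoff 4.
- B: BR = X, leader payoff -5.
- C: BR = X, leader payoff -2.
- D: BR = X, leader payoff 2.
Player I's induced payoffs are 4, -5, -2, 2, so Player I commits to A. Subgame-perfect outcome: (A, Y) with payoffs (4, 9).
Under simultaneous play:
Player I's best replies: W→B; X→D; Y→C; Z→B.
Player II's best replies: A→Y; B→X; C→X; D→X.
Only (D, X) has each player best-responding; Nash payoffs (2, 10).
Player II earns 9 sequentially versus 10 at the Nash outcome: worse off.

worse off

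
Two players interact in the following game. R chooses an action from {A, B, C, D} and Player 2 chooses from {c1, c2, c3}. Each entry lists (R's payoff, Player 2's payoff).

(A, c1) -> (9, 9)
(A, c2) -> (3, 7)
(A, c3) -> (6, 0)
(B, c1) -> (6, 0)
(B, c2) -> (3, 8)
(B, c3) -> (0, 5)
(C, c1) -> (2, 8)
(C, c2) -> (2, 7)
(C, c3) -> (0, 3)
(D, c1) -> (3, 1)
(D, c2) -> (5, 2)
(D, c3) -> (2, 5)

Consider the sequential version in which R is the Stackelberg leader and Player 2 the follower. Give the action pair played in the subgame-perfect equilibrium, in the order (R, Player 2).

(A, c1)

Player 2 best-responds to each possible R move:
- A: BR = c1, leader payoff 9.
- B: BR = c2, leader payoff 3.
- C: BR = c1, leader payoff 2.
- D: BR = c3, leader payoff 2.
Among 9, 3, 2, 2, the best is 9 at A. Subgame-perfect outcome: (A, c1) with payoffs (9, 9).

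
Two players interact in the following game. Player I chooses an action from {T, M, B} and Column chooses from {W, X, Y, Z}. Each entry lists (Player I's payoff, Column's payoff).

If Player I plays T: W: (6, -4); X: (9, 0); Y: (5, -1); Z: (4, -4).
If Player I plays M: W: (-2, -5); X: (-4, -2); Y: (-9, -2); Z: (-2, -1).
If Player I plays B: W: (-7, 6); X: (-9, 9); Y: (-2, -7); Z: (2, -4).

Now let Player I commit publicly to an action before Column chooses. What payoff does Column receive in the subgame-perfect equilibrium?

Column best-responds to each possible Player I move:
- T: BR = X, leader payoff 9.
- M: BR = Z, leader payoff -2.
- B: BR = X, leader payoff -9.
Player I's induced payoffs are 9, -2, -9, so Player I commits to T. Subgame-perfect outcome: (T, X) with payoffs (9, 0).

0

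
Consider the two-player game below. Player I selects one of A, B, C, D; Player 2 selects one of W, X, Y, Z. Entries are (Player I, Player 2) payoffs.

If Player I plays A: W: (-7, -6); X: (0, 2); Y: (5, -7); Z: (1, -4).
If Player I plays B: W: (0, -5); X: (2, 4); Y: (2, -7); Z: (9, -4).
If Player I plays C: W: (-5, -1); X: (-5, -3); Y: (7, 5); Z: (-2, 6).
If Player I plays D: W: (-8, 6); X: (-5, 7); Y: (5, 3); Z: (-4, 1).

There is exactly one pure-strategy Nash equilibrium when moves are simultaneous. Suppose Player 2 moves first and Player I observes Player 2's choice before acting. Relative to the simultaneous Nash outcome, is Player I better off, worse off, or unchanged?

better off

Work backward from Player I's decision.
- W: BR = B, leader payoff -5.
- X: BR = B, leader payoff 4.
- Y: BR = C, leader payoff 5.
- Z: BR = B, leader payoff -4.
Player 2's induced payoffs are -5, 4, 5, -4, so Player 2 commits to Y. Subgame-perfect outcome: (C, Y) with payoffs (7, 5).
For the simultaneous game, intersect best replies.
Player I's best replies: W→B; X→B; Y→C; Z→B.
Player 2's best replies: A→X; B→X; C→Z; D→X.
The unique mutual best reply is (B, X), giving (2, 4).
Player I earns 7 sequentially versus 2 at the Nash outcome: better off.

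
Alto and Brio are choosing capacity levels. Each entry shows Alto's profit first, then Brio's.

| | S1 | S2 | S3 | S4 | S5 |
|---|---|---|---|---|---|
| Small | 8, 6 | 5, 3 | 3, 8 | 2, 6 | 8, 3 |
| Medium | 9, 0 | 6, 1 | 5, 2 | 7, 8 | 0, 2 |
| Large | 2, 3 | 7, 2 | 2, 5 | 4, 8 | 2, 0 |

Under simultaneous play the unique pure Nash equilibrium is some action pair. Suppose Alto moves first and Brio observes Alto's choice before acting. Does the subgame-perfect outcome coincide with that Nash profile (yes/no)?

yes

Solve by backward induction (Alto leads).
- Small → Brio plays S3 (best of 6, 3, 8, 6, 3); Alto gets 3.
- Medium → Brio plays S4 (best of 0, 1, 2, 8, 2); Alto gets 7.
- Large → Brio plays S4 (best of 3, 2, 5, 8, 0); Alto gets 4.
Among 3, 7, 4, the best is 7 at Medium. Subgame-perfect outcome: (Medium, S4) with payoffs (7, 8).
Now find the simultaneous Nash equilibrium.
Alto's best replies: S1→Medium; S2→Large; S3→Medium; S4→Medium; S5→Small.
Brio's best replies: Small→S3; Medium→S4; Large→S4.
Only (Medium, S4) has each player best-responding; Nash payoffs (7, 8).
Sequential outcome (Medium, S4) coincides with the Nash profile (Medium, S4).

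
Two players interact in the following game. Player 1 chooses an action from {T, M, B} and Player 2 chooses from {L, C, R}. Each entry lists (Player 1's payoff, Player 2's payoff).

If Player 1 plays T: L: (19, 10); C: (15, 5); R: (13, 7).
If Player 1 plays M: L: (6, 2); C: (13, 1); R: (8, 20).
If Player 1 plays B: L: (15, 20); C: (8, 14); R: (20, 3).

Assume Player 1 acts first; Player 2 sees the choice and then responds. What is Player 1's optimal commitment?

Player 2 best-responds to each possible Player 1 move:
- T: Player 2 compares 10, 5, 7 and picks L; Player 1 would get 19.
- M: Player 2 compares 2, 1, 20 and picks R; Player 1 would get 8.
- B: Player 2 compares 20, 14, 3 and picks L; Player 1 would get 15.
Among 19, 8, 15, the best is 19 at T. Subgame-perfect outcome: (T, L) with payoffs (19, 10).

T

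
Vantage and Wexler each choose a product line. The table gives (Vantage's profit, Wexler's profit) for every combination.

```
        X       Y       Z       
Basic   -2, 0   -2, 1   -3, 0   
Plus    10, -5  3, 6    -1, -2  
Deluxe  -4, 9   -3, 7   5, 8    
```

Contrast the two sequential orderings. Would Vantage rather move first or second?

If Vantage leads: Wexler's best replies are Basic→Y, Plus→Y, Deluxe→X; Vantage's induced payoffs -2, 3, -4; outcome (Plus, Y), payoffs (3, 6).
If Wexler leads: Vantage's best replies are X→Plus, Y→Plus, Z→Deluxe; Wexler's induced payoffs -5, 6, 8; outcome (Deluxe, Z), payoffs (5, 8).
Vantage gets 3 moving first and 5 moving second, so Vantage prefers to move second.

second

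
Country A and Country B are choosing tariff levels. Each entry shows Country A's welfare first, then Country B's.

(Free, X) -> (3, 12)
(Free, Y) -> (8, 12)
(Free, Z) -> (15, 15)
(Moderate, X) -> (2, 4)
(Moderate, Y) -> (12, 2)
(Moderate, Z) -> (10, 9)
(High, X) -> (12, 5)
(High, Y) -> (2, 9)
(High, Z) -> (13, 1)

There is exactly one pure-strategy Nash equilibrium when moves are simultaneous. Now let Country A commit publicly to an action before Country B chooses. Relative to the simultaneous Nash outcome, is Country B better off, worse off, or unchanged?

Country B best-responds to each possible Country A move:
- Free → Country B plays Z (best of 12, 12, 15); Country A gets 15.
- Moderate → Country B plays Z (best of 4, 2, 9); Country A gets 10.
- High → Country B plays Y (best of 5, 9, 1); Country A gets 2.
Among 15, 10, 2, the best is 15 at Free. Subgame-perfect outcome: (Free, Z) with payoffs (15, 15).
Under simultaneous play:
Country A's best replies: X→High; Y→Moderate; Z→Free.
Country B's best replies: Free→Z; Moderate→Z; High→Y.
Only (Free, Z) has each player best-responding; Nash payoffs (15, 15).
Country B earns 15 sequentially versus 15 at the Nash outcome: unchanged.

unchanged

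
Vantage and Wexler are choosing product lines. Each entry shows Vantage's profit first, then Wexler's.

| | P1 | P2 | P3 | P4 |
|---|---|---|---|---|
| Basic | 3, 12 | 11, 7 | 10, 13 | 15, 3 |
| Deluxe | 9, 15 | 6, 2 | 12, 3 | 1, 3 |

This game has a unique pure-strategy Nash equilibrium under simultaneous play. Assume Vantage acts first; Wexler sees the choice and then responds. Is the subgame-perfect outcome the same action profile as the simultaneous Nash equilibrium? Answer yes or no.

Backward induction with Vantage moving first.
- Basic: Wexler compares 12, 7, 13, 3 and picks P3; Vantage would get 10.
- Deluxe: Wexler compares 15, 2, 3, 3 and picks P1; Vantage would get 9.
Vantage's induced payoffs are 10, 9, so Vantage commits to Basic. Subgame-perfect outcome: (Basic, P3) with payoffs (10, 13).
Under simultaneous play:
Vantage's best replies: P1→Deluxe; P2→Basic; P3→Deluxe; P4→Basic.
Wexler's best replies: Basic→P3; Deluxe→P1.
The unique mutual best reply is (Deluxe, P1), giving (9, 15).
Sequential outcome (Basic, P3) differs from the Nash profile (Deluxe, P1).

no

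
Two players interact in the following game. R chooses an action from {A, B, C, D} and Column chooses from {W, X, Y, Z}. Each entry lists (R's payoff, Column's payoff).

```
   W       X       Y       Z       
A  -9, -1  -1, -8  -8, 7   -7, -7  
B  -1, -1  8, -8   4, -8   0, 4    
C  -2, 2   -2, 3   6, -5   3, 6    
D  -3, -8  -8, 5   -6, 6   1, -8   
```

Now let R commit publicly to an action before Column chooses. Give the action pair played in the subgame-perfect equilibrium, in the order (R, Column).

Column best-responds to each possible R move:
- A → Column plays Y (best of -1, -8, 7, -7); R gets -8.
- B → Column plays Z (best of -1, -8, -8, 4); R gets 0.
- C → Column plays Z (best of 2, 3, -5, 6); R gets 3.
- D → Column plays Y (best of -8, 5, 6, -8); R gets -6.
R's induced payoffs are -8, 0, 3, -6, so R commits to C. Subgame-perfect outcome: (C, Z) with payoffs (3, 6).

(C, Z)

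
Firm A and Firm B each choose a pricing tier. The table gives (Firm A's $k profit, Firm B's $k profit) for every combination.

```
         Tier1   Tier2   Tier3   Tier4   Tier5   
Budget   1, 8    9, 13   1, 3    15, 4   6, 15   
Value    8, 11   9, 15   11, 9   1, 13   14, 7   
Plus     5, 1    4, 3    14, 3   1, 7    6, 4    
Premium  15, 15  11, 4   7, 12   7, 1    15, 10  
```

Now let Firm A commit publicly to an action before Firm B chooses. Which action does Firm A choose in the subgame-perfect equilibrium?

Premium

Solve by backward induction (Firm A leads).
- Budget: Firm B compares 8, 13, 3, 4, 15 and picks Tier5; Firm A would get 6.
- Value: Firm B compares 11, 15, 9, 13, 7 and picks Tier2; Firm A would get 9.
- Plus: Firm B compares 1, 3, 3, 7, 4 and picks Tier4; Firm A would get 1.
- Premium: Firm B compares 15, 4, 12, 1, 10 and picks Tier1; Firm A would get 15.
Among 6, 9, 1, 15, the best is 15 at Premium. Subgame-perfect outcome: (Premium, Tier1) with payoffs (15, 15).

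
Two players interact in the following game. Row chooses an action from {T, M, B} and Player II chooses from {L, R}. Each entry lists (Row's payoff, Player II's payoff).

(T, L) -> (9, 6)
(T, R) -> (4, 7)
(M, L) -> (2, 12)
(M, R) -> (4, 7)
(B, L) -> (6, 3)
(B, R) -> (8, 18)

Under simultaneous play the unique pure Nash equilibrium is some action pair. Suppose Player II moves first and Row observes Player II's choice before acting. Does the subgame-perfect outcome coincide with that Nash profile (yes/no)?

yes

Backward induction with Player II moving first.
- L: BR = T, leader payoff 6.
- R: BR = B, leader payoff 18.
Among 6, 18, the best is 18 at R. Subgame-perfect outcome: (B, R) with payoffs (8, 18).
For the simultaneous game, intersect best replies.
Row's best replies: L→T; R→B.
Player II's best replies: T→R; M→L; B→R.
Only (B, R) has each player best-responding; Nash payoffs (8, 18).
Sequential outcome (B, R) coincides with the Nash profile (B, R).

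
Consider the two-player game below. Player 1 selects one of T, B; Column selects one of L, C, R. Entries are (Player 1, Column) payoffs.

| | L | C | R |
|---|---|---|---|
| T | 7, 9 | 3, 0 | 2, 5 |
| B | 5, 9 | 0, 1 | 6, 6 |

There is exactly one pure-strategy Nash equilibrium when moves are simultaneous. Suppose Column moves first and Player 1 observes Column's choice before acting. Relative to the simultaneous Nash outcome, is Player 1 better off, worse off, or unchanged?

unchanged

Backward induction with Column moving first.
- L → Player 1 plays T (best of 7, 5); Column gets 9.
- C → Player 1 plays T (best of 3, 0); Column gets 0.
- R → Player 1 plays B (best of 2, 6); Column gets 6.
Column's induced payoffs are 9, 0, 6, so Column commits to L. Subgame-perfect outcome: (T, L) with payoffs (7, 9).
Under simultaneous play:
Player 1's best replies: L→T; C→T; R→B.
Column's best replies: T→L; B→L.
The unique mutual best reply is (T, L), giving (7, 9).
Player 1 earns 7 sequentially versus 7 at the Nash outcome: unchanged.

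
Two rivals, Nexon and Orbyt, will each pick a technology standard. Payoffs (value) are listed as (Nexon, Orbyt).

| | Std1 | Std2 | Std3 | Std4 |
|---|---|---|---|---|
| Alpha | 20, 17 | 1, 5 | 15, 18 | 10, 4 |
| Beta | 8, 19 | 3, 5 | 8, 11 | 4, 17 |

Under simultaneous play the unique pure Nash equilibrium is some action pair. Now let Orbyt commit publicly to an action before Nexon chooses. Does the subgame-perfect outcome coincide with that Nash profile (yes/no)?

Nexon best-responds to each possible Orbyt move:
- Std1: Nexon compares 20, 8 and picks Alpha; Orbyt would get 17.
- Std2: Nexon compares 1, 3 and picks Beta; Orbyt would get 5.
- Std3: Nexon compares 15, 8 and picks Alpha; Orbyt would get 18.
- Std4: Nexon compares 10, 4 and picks Alpha; Orbyt would get 4.
Orbyt's induced payoffs are 17, 5, 18, 4, so Orbyt commits to Std3. Subgame-perfect outcome: (Alpha, Std3) with payoffs (15, 18).
For the simultaneous game, intersect best replies.
Nexon's best replies: Std1→Alpha; Std2→Beta; Std3→Alpha; Std4→Alpha.
Orbyt's best replies: Alpha→Std3; Beta→Std1.
The unique mutual best reply is (Alpha, Std3), giving (15, 18).
Sequential outcome (Alpha, Std3) coincides with the Nash profile (Alpha, Std3).

yes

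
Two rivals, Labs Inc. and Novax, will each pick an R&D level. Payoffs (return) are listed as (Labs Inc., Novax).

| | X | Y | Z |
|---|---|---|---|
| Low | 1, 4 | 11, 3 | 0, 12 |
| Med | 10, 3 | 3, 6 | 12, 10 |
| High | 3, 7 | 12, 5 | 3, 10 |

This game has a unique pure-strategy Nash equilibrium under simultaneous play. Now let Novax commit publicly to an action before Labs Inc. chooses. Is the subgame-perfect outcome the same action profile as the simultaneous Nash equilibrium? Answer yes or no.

yes

Backward induction with Novax moving first.
- X → Labs Inc. plays Med (best of 1, 10, 3); Novax gets 3.
- Y → Labs Inc. plays High (best of 11, 3, 12); Novax gets 5.
- Z → Labs Inc. plays Med (best of 0, 12, 3); Novax gets 10.
Novax's induced payoffs are 3, 5, 10, so Novax commits to Z. Subgame-perfect outcome: (Med, Z) with payoffs (12, 10).
For the simultaneous game, intersect best replies.
Labs Inc.'s best replies: X→Med; Y→High; Z→Med.
Novax's best replies: Low→Z; Med→Z; High→Z.
The unique mutual best reply is (Med, Z), giving (12, 10).
Sequential outcome (Med, Z) coincides with the Nash profile (Med, Z).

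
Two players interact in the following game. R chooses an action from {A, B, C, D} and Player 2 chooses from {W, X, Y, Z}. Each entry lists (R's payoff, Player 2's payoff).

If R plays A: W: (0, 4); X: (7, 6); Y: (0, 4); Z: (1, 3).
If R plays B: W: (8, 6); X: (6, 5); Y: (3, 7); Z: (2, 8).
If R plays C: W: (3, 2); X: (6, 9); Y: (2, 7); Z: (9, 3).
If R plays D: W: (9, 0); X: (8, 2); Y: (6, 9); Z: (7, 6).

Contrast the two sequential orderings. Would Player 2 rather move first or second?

If R leads: Player 2's best replies are A→X, B→Z, C→X, D→Y; R's induced payoffs 7, 2, 6, 6; outcome (A, X), payoffs (7, 6).
If Player 2 leads: R's best replies are W→D, X→D, Y→D, Z→C; Player 2's induced payoffs 0, 2, 9, 3; outcome (D, Y), payoffs (6, 9).
Player 2 gets 9 moving first and 6 moving second, so Player 2 prefers to move first.

first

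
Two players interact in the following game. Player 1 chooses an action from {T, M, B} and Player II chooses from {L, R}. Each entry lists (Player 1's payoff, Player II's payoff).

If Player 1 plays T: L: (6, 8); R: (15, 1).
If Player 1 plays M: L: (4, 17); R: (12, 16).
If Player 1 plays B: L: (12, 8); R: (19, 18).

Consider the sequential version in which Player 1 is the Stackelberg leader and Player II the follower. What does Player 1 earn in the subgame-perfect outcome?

19

Backward induction with Player 1 moving first.
- T → Player II plays L (best of 8, 1); Player 1 gets 6.
- M → Player II plays L (best of 17, 16); Player 1 gets 4.
- B → Player II plays R (best of 8, 18); Player 1 gets 19.
Among 6, 4, 19, the best is 19 at B. Subgame-perfect outcome: (B, R) with payoffs (19, 18).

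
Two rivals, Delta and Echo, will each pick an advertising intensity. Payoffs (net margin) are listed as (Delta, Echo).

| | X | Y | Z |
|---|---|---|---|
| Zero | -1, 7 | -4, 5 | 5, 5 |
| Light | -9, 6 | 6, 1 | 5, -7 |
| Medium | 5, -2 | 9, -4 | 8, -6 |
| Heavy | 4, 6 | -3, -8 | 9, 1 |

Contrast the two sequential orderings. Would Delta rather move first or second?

If Delta leads: Echo's best replies are Zero→X, Light→X, Medium→X, Heavy→X; Delta's induced payoffs -1, -9, 5, 4; outcome (Medium, X), payoffs (5, -2).
If Echo leads: Delta's best replies are X→Medium, Y→Medium, Z→Heavy; Echo's induced payoffs -2, -4, 1; outcome (Heavy, Z), payoffs (9, 1).
Delta gets 5 moving first and 9 moving second, so Delta prefers to move second.

second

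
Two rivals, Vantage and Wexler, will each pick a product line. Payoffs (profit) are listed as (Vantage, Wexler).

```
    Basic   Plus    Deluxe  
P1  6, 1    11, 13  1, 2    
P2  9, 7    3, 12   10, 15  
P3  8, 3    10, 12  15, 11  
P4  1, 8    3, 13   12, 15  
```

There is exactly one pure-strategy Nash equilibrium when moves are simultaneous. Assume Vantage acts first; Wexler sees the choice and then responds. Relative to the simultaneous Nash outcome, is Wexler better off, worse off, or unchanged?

better off

Solve by backward induction (Vantage leads).
- P1: BR = Plus, leader payoff 11.
- P2: BR = Deluxe, leader payoff 10.
- P3: BR = Plus, leader payoff 10.
- P4: BR = Deluxe, leader payoff 12.
Maximizing over 11, 10, 10, 12, Vantage chooses P4. Subgame-perfect outcome: (P4, Deluxe) with payoffs (12, 15).
Under simultaneous play:
Vantage's best replies: Basic→P2; Plus→P1; Deluxe→P3.
Wexler's best replies: P1→Plus; P2→Deluxe; P3→Plus; P4→Deluxe.
Only (P1, Plus) has each player best-responding; Nash payoffs (11, 13).
Wexler earns 15 sequentially versus 13 at the Nash outcome: better off.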